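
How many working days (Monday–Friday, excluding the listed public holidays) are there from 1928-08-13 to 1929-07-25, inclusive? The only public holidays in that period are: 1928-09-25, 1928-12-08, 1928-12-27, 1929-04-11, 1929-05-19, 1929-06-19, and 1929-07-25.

1928-08-13 is a Monday.
The range spans 347 days (inclusive of both endpoints).
347 = 7 × 49 + 4, so there are 49 full weeks plus 4 extra days.
Each full week contributes 5 weekdays (Mon–Fri): 49 × 5 = 245.
The 4 extra days are Mon, Tue, Wed, Thu — 4 of them qualify.
Total: 245 + 4 = 249.
Holidays: 1928-09-25 (Tue); 1928-12-08 (Sat); 1928-12-27 (Thu); 1929-04-11 (Thu); 1929-05-19 (Sun); 1929-06-19 (Wed); 1929-07-25 (Thu).
5 of the 7 holidays fall on weekdays; the rest are weekends and were already excluded.
Business days: 249 − 5 = 244.

244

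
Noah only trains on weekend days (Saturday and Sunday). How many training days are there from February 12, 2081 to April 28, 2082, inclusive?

126

February 12, 2081 is a Wednesday.
The range spans 441 days (inclusive of both endpoints).
441 = 7 × 63, so the span is exactly 63 full weeks.
Each full week contributes 2 weekend days (Sat, Sun): 63 × 2 = 126.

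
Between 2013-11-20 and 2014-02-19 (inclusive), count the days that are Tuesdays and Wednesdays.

27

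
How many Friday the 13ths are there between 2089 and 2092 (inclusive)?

Friday-the-13ths by year:
2089: May
2090: Jan, Oct
2091: Apr, Jul
2092: Jun

6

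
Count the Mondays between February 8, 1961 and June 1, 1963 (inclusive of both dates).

120 Mondays

February 8, 1961 is a Wednesday.
From February 8, 1961 to June 1, 1963 is 844 days inclusive.
844 = 7 × 120 + 4, so there are 120 full weeks plus 4 extra days.
Each full week contributes one Monday: 120 so far.
The 4 extra days are Wednesday, Thursday, Friday, Saturday — none qualify.
Total: 120 + 0 = 120.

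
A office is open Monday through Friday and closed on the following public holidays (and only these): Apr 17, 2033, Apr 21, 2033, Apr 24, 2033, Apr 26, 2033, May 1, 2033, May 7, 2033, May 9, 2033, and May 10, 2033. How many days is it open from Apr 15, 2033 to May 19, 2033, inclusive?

21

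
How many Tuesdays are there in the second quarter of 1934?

1 April 1934 is a Sunday.
The range spans 91 days (inclusive of both endpoints).
91 = 7 × 13, so the span is exactly 13 full weeks.
Each full week contributes one Tuesday: 13 so far.
Total: 13.

13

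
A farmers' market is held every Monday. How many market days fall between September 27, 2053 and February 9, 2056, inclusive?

124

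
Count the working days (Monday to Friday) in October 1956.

23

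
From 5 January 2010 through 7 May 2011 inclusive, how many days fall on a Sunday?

5 January 2010 is a Tuesday.
From 5 January 2010 to 7 May 2011 is 488 days inclusive.
488 = 7 × 69 + 5, so there are 69 full weeks plus 5 extra days.
Each full week contributes one Sunday: 69 so far.
The 5 extra days are Tuesday, Wednesday, Thursday, Friday, Saturday — none qualify.
Total: 69 + 0 = 69.

69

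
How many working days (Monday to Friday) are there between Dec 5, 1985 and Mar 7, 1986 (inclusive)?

67

Dec 5, 1985 is a Thursday.
From Dec 5, 1985 to Mar 7, 1986 is 93 days inclusive.
93 = 7 × 13 + 2, so there are 13 full weeks plus 2 extra days.
Each full week contributes 5 weekdays (Mon–Fri): 13 × 5 = 65.
The 2 extra days are Thu, Fri — 2 of them qualify.
Total: 65 + 2 = 67.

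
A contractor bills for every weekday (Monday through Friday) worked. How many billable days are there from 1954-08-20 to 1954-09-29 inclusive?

29

1954-08-20 is a Friday.
From 1954-08-20 to 1954-09-29 is 41 days inclusive.
41 = 7 × 5 + 6, so there are 5 full weeks plus 6 extra days.
Each full week contributes 5 weekdays (Mon–Fri): 5 × 5 = 25.
The 6 extra days are Fri, Sat, Sun, Mon, Tue, Wed — 4 of them qualify.
Total: 25 + 4 = 29.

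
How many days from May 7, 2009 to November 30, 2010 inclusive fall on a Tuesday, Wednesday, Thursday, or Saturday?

327

May 7, 2009 is a Thursday.
From May 7, 2009 to November 30, 2010 is 573 days inclusive.
573 = 7 × 81 + 6, so there are 81 full weeks plus 6 extra days.
Each full week contributes 4 days from the set (Tue, Wed, Thu, Sat): 81 × 4 = 324.
The 6 extra days are Thu, Fri, Sat, Sun, Mon, Tue — 3 of them qualify.
Total: 324 + 3 = 327.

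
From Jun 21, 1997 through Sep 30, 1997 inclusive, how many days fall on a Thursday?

14

Jun 21, 1997 is a Saturday.
That's 102 days from start to end, counting both.
102 = 7 × 14 + 4, so there are 14 full weeks plus 4 extra days.
Each full week contributes one Thursday: 14 so far.
The 4 extra days are Saturday, Sunday, Monday, Tuesday — none qualify.
Total: 14 + 0 = 14.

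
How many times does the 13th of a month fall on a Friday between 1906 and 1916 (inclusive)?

18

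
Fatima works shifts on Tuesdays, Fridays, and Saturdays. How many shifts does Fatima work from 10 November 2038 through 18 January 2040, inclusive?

10 November 2038 is a Wednesday.
That's 435 days from start to end, counting both.
435 = 7 × 62 + 1, so there are 62 full weeks plus 1 extra day.
Each full week contributes 3 days from the set (Tue, Fri, Sat): 62 × 3 = 186.
The 1 extra day is Wed — none qualify.
Total: 186 + 0 = 186.

186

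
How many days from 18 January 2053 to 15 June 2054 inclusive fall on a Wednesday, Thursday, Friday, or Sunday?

293

18 January 2053 is a Saturday.
That's 514 days from start to end, counting both.
514 = 7 × 73 + 3, so there are 73 full weeks plus 3 extra days.
Each full week contributes 4 days from the set (Wed, Thu, Fri, Sun): 73 × 4 = 292.
The 3 extra days are Sat, Sun, Mon — 1 of them qualifies.
Total: 292 + 1 = 293.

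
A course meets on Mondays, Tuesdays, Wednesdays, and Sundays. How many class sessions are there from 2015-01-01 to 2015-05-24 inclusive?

2015-01-01 is a Thursday.
From 2015-01-01 to 2015-05-24 is 144 days inclusive.
144 = 7 × 20 + 4, so there are 20 full weeks plus 4 extra days.
Each full week contributes 4 days from the set (Mon, Tue, Wed, Sun): 20 × 4 = 80.
The 4 extra days are Thursday, Friday, Saturday, Sunday — 1 of them qualifies.
Total: 80 + 1 = 81.

81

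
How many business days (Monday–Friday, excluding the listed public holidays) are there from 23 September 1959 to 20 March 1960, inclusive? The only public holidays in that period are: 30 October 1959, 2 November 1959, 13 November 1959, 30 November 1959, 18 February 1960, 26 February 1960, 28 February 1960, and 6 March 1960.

122 business days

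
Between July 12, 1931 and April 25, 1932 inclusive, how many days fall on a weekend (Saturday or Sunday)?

July 12, 1931 is a Sunday.
The range spans 289 days (inclusive of both endpoints).
289 = 7 × 41 + 2, so there are 41 full weeks plus 2 extra days.
Each full week contributes 2 weekend days (Sat, Sun): 41 × 2 = 82.
The 2 extra days are Sun, Mon — 1 of them qualifies.
Total: 82 + 1 = 83.

83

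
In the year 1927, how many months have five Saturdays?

A month has five Saturdays exactly when Saturday falls within its first (length − 28) days.
Jan: 31 days, starts Sat → 5 of Sat, Sun, Mon ✓
Feb: 28 days, starts Tue → 5 of (none)
Mar: 31 days, starts Tue → 5 of Tue, Wed, Thu
Apr: 30 days, starts Fri → 5 of Fri, Sat ✓
May: 31 days, starts Sun → 5 of Sun, Mon, Tue
Jun: 30 days, starts Wed → 5 of Wed, Thu
Jul: 31 days, starts Fri → 5 of Fri, Sat, Sun ✓
Aug: 31 days, starts Mon → 5 of Mon, Tue, Wed
Sep: 30 days, starts Thu → 5 of Thu, Fri
Oct: 31 days, starts Sat → 5 of Sat, Sun, Mon ✓
Nov: 30 days, starts Tue → 5 of Tue, Wed
Dec: 31 days, starts Thu → 5 of Thu, Fri, Sat ✓
Months with five Saturdays: Jan, Apr, Jul, Oct, Dec.

5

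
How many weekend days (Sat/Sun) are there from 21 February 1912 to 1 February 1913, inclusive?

99

21 February 1912 is a Wednesday.
The range spans 347 days (inclusive of both endpoints).
347 = 7 × 49 + 4, so there are 49 full weeks plus 4 extra days.
Each full week contributes 2 weekend days (Sat, Sun): 49 × 2 = 98.
The 4 extra days are Wednesday, Thursday, Friday, Saturday — 1 of them qualifies.
Total: 98 + 1 = 99.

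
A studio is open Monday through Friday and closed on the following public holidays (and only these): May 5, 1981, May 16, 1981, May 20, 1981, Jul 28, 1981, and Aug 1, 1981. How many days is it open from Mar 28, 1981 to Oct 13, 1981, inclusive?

Mar 28, 1981 is a Saturday.
From Mar 28, 1981 to Oct 13, 1981 is 200 days inclusive.
200 = 7 × 28 + 4, so there are 28 full weeks plus 4 extra days.
Each full week contributes 5 weekdays (Mon–Fri): 28 × 5 = 140.
The 4 extra days are Saturday, Sunday, Monday, Tuesday — 2 of them qualify.
Total: 140 + 2 = 142.
Holidays: May 5, 1981 (Tue); May 16, 1981 (Sat); May 20, 1981 (Wed); Jul 28, 1981 (Tue); Aug 1, 1981 (Sat).
3 of the 5 holidays fall on weekdays; the rest are weekends and were already excluded.
Business days: 142 − 3 = 139.

139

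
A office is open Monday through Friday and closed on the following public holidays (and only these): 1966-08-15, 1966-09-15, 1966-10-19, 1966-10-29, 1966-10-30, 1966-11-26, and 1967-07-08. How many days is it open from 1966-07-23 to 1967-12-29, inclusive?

372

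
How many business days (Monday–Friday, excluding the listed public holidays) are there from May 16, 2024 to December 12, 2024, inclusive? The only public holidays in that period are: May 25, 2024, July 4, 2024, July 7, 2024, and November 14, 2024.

May 16, 2024 is a Thursday.
That's 211 days from start to end, counting both.
211 = 7 × 30 + 1, so there are 30 full weeks plus 1 extra day.
Each full week contributes 5 weekdays (Mon–Fri): 30 × 5 = 150.
The 1 extra day is Thursday — 1 of them qualifies.
Total: 150 + 1 = 151.
Holidays: May 25, 2024 (Sat); July 4, 2024 (Thu); July 7, 2024 (Sun); November 14, 2024 (Thu).
2 of the 4 holidays fall on weekdays; the rest are weekends and were already excluded.
Business days: 151 − 2 = 149.

149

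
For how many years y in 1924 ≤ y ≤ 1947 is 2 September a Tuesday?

Day of week of September 2 in each year:
1924: Tue ✓, 1925: Wed, 1926: Thu, 1927: Fri, 1928: Sun, 1929: Mon, 1930: Tue ✓, 1931: Wed, 1932: Fri, 1933: Sat, 1934: Sun, 1935: Mon, 1936: Wed, 1937: Thu, 1938: Fri, 1939: Sat, 1940: Mon, 1941: Tue ✓, 1942: Wed, 1943: Thu, 1944: Sat, 1945: Sun, 1946: Mon, 1947: Tue ✓
Tuesdays: 1924, 1930, 1941, 1947.

4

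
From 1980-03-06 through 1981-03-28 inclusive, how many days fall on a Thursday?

56

1980-03-06 is a Thursday.
That's 388 days from start to end, counting both.
388 = 7 × 55 + 3, so there are 55 full weeks plus 3 extra days.
Each full week contributes one Thursday: 55 so far.
The 3 extra days are Thu, Fri, Sat — 1 of them qualifies.
Total: 55 + 1 = 56.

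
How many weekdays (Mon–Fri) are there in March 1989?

March 1, 1989 is a Wednesday.
The range spans 31 days (inclusive of both endpoints).
31 = 7 × 4 + 3, so there are 4 full weeks plus 3 extra days.
Each full week contributes 5 weekdays (Mon–Fri): 4 × 5 = 20.
The 3 extra days are Wednesday, Thursday, Friday — 3 of them qualify.
Total: 20 + 3 = 23.

23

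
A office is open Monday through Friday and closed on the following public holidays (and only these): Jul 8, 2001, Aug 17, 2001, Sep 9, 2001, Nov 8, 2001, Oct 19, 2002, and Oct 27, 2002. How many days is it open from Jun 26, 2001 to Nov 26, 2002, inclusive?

369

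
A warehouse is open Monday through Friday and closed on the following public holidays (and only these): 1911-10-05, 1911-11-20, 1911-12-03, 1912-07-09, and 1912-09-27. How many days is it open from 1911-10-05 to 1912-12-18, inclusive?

1911-10-05 is a Thursday.
The range spans 441 days (inclusive of both endpoints).
441 = 7 × 63, so the span is exactly 63 full weeks.
Each full week contributes 5 weekdays (Mon–Fri): 63 × 5 = 315.
Total: 315.
Holidays: 1911-10-05 (Thu); 1911-11-20 (Mon); 1911-12-03 (Sun); 1912-07-09 (Tue); 1912-09-27 (Fri).
4 of the 5 holidays fall on weekdays; the rest are weekends and were already excluded.
Business days: 315 − 4 = 311.

311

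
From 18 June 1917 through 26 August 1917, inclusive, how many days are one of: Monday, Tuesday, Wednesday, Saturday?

18 June 1917 is a Monday.
From 18 June 1917 to 26 August 1917 is 70 days inclusive.
70 = 7 × 10, so the span is exactly 10 full weeks.
Each full week contributes 4 days from the set (Mon, Tue, Wed, Sat): 10 × 4 = 40.
Total: 40.

40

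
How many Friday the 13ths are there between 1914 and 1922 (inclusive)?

Friday-the-13ths by year:
1914: Feb, Mar, Nov
1915: Aug
1916: Oct
1917: Apr, Jul
1918: Sep, Dec
1919: Jun
1920: Feb, Aug
1921: May
1922: Jan, Oct

15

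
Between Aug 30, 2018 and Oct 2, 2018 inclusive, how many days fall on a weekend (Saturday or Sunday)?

10

Aug 30, 2018 is a Thursday.
From Aug 30, 2018 to Oct 2, 2018 is 34 days inclusive.
34 = 7 × 4 + 6, so there are 4 full weeks plus 6 extra days.
Each full week contributes 2 weekend days (Sat, Sun): 4 × 2 = 8.
The 6 extra days are Thursday, Friday, Saturday, Sunday, Monday, Tuesday — 2 of them qualify.
Total: 8 + 2 = 10.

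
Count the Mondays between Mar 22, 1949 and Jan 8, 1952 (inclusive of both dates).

146 Mondays

Mar 22, 1949 is a Tuesday.
The range spans 1023 days (inclusive of both endpoints).
1023 = 7 × 146 + 1, so there are 146 full weeks plus 1 extra day.
Each full week contributes one Monday: 146 so far.
The 1 extra day is Tue — none qualify.
Total: 146 + 0 = 146.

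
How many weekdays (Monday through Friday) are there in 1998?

261

1998-01-01 is a Thursday.
The range spans 365 days (inclusive of both endpoints).
365 = 7 × 52 + 1, so there are 52 full weeks plus 1 extra day.
Each full week contributes 5 weekdays (Mon–Fri): 52 × 5 = 260.
The 1 extra day is Thursday — 1 of them qualifies.
Total: 260 + 1 = 261.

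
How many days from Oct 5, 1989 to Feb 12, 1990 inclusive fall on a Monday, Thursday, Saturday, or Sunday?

76

Oct 5, 1989 is a Thursday.
From Oct 5, 1989 to Feb 12, 1990 is 131 days inclusive.
131 = 7 × 18 + 5, so there are 18 full weeks plus 5 extra days.
Each full week contributes 4 days from the set (Mon, Thu, Sat, Sun): 18 × 4 = 72.
The 5 extra days are Thu, Fri, Sat, Sun, Mon — 4 of them qualify.
Total: 72 + 4 = 76.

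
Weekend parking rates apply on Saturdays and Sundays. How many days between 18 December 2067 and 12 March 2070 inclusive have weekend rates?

18 December 2067 is a Sunday.
The range spans 816 days (inclusive of both endpoints).
816 = 7 × 116 + 4, so there are 116 full weeks plus 4 extra days.
Each full week contributes 2 weekend days (Sat, Sun): 116 × 2 = 232.
The 4 extra days are Sun, Mon, Tue, Wed — 1 of them qualifies.
Total: 232 + 1 = 233.

233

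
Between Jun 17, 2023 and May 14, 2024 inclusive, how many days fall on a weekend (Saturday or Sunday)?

Jun 17, 2023 is a Saturday.
That's 333 days from start to end, counting both.
333 = 7 × 47 + 4, so there are 47 full weeks plus 4 extra days.
Each full week contributes 2 weekend days (Sat, Sun): 47 × 2 = 94.
The 4 extra days are Saturday, Sunday, Monday, Tuesday — 2 of them qualify.
Total: 94 + 2 = 96.

96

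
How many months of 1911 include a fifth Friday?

A month has five Fridays exactly when Friday falls within its first (length − 28) days.
Jan: 31 days, starts Sun → 5 of Sun, Mon, Tue
Feb: 28 days, starts Wed → 5 of (none)
Mar: 31 days, starts Wed → 5 of Wed, Thu, Fri ✓
Apr: 30 days, starts Sat → 5 of Sat, Sun
May: 31 days, starts Mon → 5 of Mon, Tue, Wed
Jun: 30 days, starts Thu → 5 of Thu, Fri ✓
Jul: 31 days, starts Sat → 5 of Sat, Sun, Mon
Aug: 31 days, starts Tue → 5 of Tue, Wed, Thu
Sep: 30 days, starts Fri → 5 of Fri, Sat ✓
Oct: 31 days, starts Sun → 5 of Sun, Mon, Tue
Nov: 30 days, starts Wed → 5 of Wed, Thu
Dec: 31 days, starts Fri → 5 of Fri, Sat, Sun ✓
Months with five Fridays: Mar, Jun, Sep, Dec.

4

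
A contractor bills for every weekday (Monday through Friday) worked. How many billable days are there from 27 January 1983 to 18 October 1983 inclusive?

189 weekdays

27 January 1983 is a Thursday.
That's 265 days from start to end, counting both.
265 = 7 × 37 + 6, so there are 37 full weeks plus 6 extra days.
Each full week contributes 5 weekdays (Mon–Fri): 37 × 5 = 185.
The 6 extra days are Thu, Fri, Sat, Sun, Mon, Tue — 4 of them qualify.
Total: 185 + 4 = 189.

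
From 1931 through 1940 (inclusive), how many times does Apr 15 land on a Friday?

2

Day of week of April 15 in each year:
1931: Wed, 1932: Fri ✓, 1933: Sat, 1934: Sun, 1935: Mon, 1936: Wed, 1937: Thu, 1938: Fri ✓, 1939: Sat, 1940: Mon
Fridays: 1932, 1938.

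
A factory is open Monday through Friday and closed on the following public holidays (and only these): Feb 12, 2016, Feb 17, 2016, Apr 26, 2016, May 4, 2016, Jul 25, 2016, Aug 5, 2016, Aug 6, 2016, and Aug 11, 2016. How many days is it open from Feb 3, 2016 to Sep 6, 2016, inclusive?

Feb 3, 2016 is a Wednesday.
The range spans 217 days (inclusive of both endpoints).
217 = 7 × 31, so the span is exactly 31 full weeks.
Each full week contributes 5 weekdays (Mon–Fri): 31 × 5 = 155.
Holidays: Feb 12, 2016 (Fri); Feb 17, 2016 (Wed); Apr 26, 2016 (Tue); May 4, 2016 (Wed); Jul 25, 2016 (Mon); Aug 5, 2016 (Fri); Aug 6, 2016 (Sat); Aug 11, 2016 (Thu).
7 of the 8 holidays fall on weekdays; the rest are weekends and were already excluded.
Business days: 155 − 7 = 148.

148 business days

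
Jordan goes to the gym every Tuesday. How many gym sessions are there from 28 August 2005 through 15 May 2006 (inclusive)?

37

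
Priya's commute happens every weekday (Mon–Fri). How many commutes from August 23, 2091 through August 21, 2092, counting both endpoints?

August 23, 2091 is a Thursday.
That's 365 days from start to end, counting both.
365 = 7 × 52 + 1, so there are 52 full weeks plus 1 extra day.
Each full week contributes 5 weekdays (Mon–Fri): 52 × 5 = 260.
The 1 extra day is Thu — 1 of them qualifies.
Total: 260 + 1 = 261.

261 weekdays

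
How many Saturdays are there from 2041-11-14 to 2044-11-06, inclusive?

2041-11-14 is a Thursday.
That's 1089 days from start to end, counting both.
1089 = 7 × 155 + 4, so there are 155 full weeks plus 4 extra days.
Each full week contributes one Saturday: 155 so far.
The 4 extra days are Thursday, Friday, Saturday, Sunday — 1 of them qualifies.
Total: 155 + 1 = 156.

156 Saturdays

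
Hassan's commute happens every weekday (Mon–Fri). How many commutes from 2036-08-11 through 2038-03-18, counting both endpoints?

2036-08-11 is a Monday.
The range spans 585 days (inclusive of both endpoints).
585 = 7 × 83 + 4, so there are 83 full weeks plus 4 extra days.
Each full week contributes 5 weekdays (Mon–Fri): 83 × 5 = 415.
The 4 extra days are Monday, Tuesday, Wednesday, Thursday — 4 of them qualify.
Total: 415 + 4 = 419.

419 weekdays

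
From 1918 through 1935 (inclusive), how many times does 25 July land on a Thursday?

3

Day of week of July 25 in each year:
1918: Thu ✓, 1919: Fri, 1920: Sun, 1921: Mon, 1922: Tue, 1923: Wed, 1924: Fri, 1925: Sat, 1926: Sun, 1927: Mon, 1928: Wed, 1929: Thu ✓, 1930: Fri, 1931: Sat, 1932: Mon, 1933: Tue, 1934: Wed, 1935: Thu ✓
Thursdays: 1918, 1929, 1935.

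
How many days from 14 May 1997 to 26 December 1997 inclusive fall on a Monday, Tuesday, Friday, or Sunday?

14 May 1997 is a Wednesday.
From 14 May 1997 to 26 December 1997 is 227 days inclusive.
227 = 7 × 32 + 3, so there are 32 full weeks plus 3 extra days.
Each full week contributes 4 days from the set (Mon, Tue, Fri, Sun): 32 × 4 = 128.
The 3 extra days are Wed, Thu, Fri — 1 of them qualifies.
Total: 128 + 1 = 129.

129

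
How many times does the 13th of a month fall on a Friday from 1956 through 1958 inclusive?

6

Friday-the-13ths by year:
1956: Jan, Apr, Jul
1957: Sep, Dec
1958: Jun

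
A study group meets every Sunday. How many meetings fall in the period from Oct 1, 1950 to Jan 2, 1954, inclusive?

170

Oct 1, 1950 is a Sunday.
From Oct 1, 1950 to Jan 2, 1954 is 1190 days inclusive.
1190 = 7 × 170, so the span is exactly 170 full weeks.
Each full week contributes one Sunday: 170 so far.
Total: 170.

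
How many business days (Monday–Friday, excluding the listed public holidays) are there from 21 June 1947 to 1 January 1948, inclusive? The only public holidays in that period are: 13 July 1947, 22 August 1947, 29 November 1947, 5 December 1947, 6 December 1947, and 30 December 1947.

136 business days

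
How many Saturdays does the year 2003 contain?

Jan 1, 2003 is a Wednesday.
That's 365 days from start to end, counting both.
365 = 7 × 52 + 1, so there are 52 full weeks plus 1 extra day.
Each full week contributes one Saturday: 52 so far.
The 1 extra day is Wednesday — none qualify.
Total: 52 + 0 = 52.

52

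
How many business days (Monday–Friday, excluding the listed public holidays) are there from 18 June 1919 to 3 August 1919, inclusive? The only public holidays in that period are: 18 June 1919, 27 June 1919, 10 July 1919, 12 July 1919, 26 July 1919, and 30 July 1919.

29 business days

18 June 1919 is a Wednesday.
That's 47 days from start to end, counting both.
47 = 7 × 6 + 5, so there are 6 full weeks plus 5 extra days.
Each full week contributes 5 weekdays (Mon–Fri): 6 × 5 = 30.
The 5 extra days are Wed, Thu, Fri, Sat, Sun — 3 of them qualify.
Total: 30 + 3 = 33.
Holidays: 18 June 1919 (Wed); 27 June 1919 (Fri); 10 July 1919 (Thu); 12 July 1919 (Sat); 26 July 1919 (Sat); 30 July 1919 (Wed).
4 of the 6 holidays fall on weekdays; the rest are weekends and were already excluded.
Business days: 33 − 4 = 29.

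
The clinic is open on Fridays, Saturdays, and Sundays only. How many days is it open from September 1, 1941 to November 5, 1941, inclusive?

27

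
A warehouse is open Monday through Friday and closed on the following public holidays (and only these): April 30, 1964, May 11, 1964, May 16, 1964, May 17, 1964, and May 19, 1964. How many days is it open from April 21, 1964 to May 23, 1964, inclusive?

April 21, 1964 is a Tuesday.
That's 33 days from start to end, counting both.
33 = 7 × 4 + 5, so there are 4 full weeks plus 5 extra days.
Each full week contributes 5 weekdays (Mon–Fri): 4 × 5 = 20.
The 5 extra days are Tuesday, Wednesday, Thursday, Friday, Saturday — 4 of them qualify.
Total: 20 + 4 = 24.
Holidays: April 30, 1964 (Thu); May 11, 1964 (Mon); May 16, 1964 (Sat); May 17, 1964 (Sun); May 19, 1964 (Tue).
3 of the 5 holidays fall on weekdays; the rest are weekends and were already excluded.
Business days: 24 − 3 = 21.

21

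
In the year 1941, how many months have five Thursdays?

4

A month has five Thursdays exactly when Thursday falls within its first (length − 28) days.
Jan: 31 days, starts Wed → 5 of Wed, Thu, Fri ✓
Feb: 28 days, starts Sat → 5 of (none)
Mar: 31 days, starts Sat → 5 of Sat, Sun, Mon
Apr: 30 days, starts Tue → 5 of Tue, Wed
May: 31 days, starts Thu → 5 of Thu, Fri, Sat ✓
Jun: 30 days, starts Sun → 5 of Sun, Mon
Jul: 31 days, starts Tue → 5 of Tue, Wed, Thu ✓
Aug: 31 days, starts Fri → 5 of Fri, Sat, Sun
Sep: 30 days, starts Mon → 5 of Mon, Tue
Oct: 31 days, starts Wed → 5 of Wed, Thu, Fri ✓
Nov: 30 days, starts Sat → 5 of Sat, Sun
Dec: 31 days, starts Mon → 5 of Mon, Tue, Wed
Months with five Thursdays: Jan, May, Jul, Oct.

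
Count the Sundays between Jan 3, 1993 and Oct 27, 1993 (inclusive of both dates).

43

Jan 3, 1993 is a Sunday.
The range spans 298 days (inclusive of both endpoints).
298 = 7 × 42 + 4, so there are 42 full weeks plus 4 extra days.
Each full week contributes one Sunday: 42 so far.
The 4 extra days are Sun, Mon, Tue, Wed — 1 of them qualifies.
Total: 42 + 1 = 43.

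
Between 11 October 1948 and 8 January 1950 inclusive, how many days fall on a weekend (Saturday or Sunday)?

130

11 October 1948 is a Monday.
That's 455 days from start to end, counting both.
455 = 7 × 65, so the span is exactly 65 full weeks.
Each full week contributes 2 weekend days (Sat, Sun): 65 × 2 = 130.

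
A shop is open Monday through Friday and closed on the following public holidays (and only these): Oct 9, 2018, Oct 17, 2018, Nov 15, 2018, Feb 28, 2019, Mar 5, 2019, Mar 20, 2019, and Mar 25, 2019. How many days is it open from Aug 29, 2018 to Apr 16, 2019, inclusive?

Aug 29, 2018 is a Wednesday.
The range spans 231 days (inclusive of both endpoints).
231 = 7 × 33, so the span is exactly 33 full weeks.
Each full week contributes 5 weekdays (Mon–Fri): 33 × 5 = 165.
Total: 165.
Holidays: Oct 9, 2018 (Tue); Oct 17, 2018 (Wed); Nov 15, 2018 (Thu); Feb 28, 2019 (Thu); Mar 5, 2019 (Tue); Mar 20, 2019 (Wed); Mar 25, 2019 (Mon).
All 7 holidays fall on weekdays, so subtract 7.
Business days: 165 − 7 = 158.

158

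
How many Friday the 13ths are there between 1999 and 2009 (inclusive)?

Friday-the-13ths by year:
1999: Aug
2000: Oct
2001: Apr, Jul
2002: Sep, Dec
2003: Jun
2004: Feb, Aug
2005: May
2006: Jan, Oct
2007: Apr, Jul
2008: Jun
2009: Feb, Mar, Nov

18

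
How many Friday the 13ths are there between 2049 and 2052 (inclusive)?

6

Friday-the-13ths by year:
2049: Aug
2050: May
2051: Jan, Oct
2052: Sep, Dec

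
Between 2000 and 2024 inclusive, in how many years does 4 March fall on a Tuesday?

3

Day of week of March 4 in each year:
2000: Sat, 2001: Sun, 2002: Mon, 2003: Tue ✓, 2004: Thu, 2005: Fri, 2006: Sat, 2007: Sun, 2008: Tue ✓, 2009: Wed, 2010: Thu, 2011: Fri, 2012: Sun, 2013: Mon, 2014: Tue ✓, 2015: Wed, 2016: Fri, 2017: Sat, 2018: Sun, 2019: Mon, 2020: Wed, 2021: Thu, 2022: Fri, 2023: Sat, 2024: Mon
Tuesdays: 2003, 2008, 2014.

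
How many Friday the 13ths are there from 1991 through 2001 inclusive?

18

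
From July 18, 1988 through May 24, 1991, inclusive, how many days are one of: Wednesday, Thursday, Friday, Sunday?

595

July 18, 1988 is a Monday.
The range spans 1041 days (inclusive of both endpoints).
1041 = 7 × 148 + 5, so there are 148 full weeks plus 5 extra days.
Each full week contributes 4 days from the set (Wed, Thu, Fri, Sun): 148 × 4 = 592.
The 5 extra days are Monday, Tuesday, Wednesday, Thursday, Friday — 3 of them qualify.
Total: 592 + 3 = 595.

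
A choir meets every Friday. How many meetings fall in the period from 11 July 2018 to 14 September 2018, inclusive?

10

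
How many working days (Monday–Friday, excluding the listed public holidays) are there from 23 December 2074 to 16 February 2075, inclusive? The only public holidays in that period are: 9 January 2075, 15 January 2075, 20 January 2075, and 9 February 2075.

23 December 2074 is a Sunday.
From 23 December 2074 to 16 February 2075 is 56 days inclusive.
56 = 7 × 8, so the span is exactly 8 full weeks.
Each full week contributes 5 weekdays (Mon–Fri): 8 × 5 = 40.
Holidays: 9 January 2075 (Wed); 15 January 2075 (Tue); 20 January 2075 (Sun); 9 February 2075 (Sat).
2 of the 4 holidays fall on weekdays; the rest are weekends and were already excluded.
Business days: 40 − 2 = 38.

38 working days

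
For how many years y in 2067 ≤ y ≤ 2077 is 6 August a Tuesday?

2

Day of week of August 6 in each year:
2067: Sat, 2068: Mon, 2069: Tue ✓, 2070: Wed, 2071: Thu, 2072: Sat, 2073: Sun, 2074: Mon, 2075: Tue ✓, 2076: Thu, 2077: Fri
Tuesdays: 2069, 2075.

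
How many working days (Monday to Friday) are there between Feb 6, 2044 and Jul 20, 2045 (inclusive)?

Feb 6, 2044 is a Saturday.
That's 531 days from start to end, counting both.
531 = 7 × 75 + 6, so there are 75 full weeks plus 6 extra days.
Each full week contributes 5 weekdays (Mon–Fri): 75 × 5 = 375.
The 6 extra days are Sat, Sun, Mon, Tue, Wed, Thu — 4 of them qualify.
Total: 375 + 4 = 379.

379 weekdays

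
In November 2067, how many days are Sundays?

4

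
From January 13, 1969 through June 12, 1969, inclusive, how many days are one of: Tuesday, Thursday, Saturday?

65

January 13, 1969 is a Monday.
That's 151 days from start to end, counting both.
151 = 7 × 21 + 4, so there are 21 full weeks plus 4 extra days.
Each full week contributes 3 days from the set (Tue, Thu, Sat): 21 × 3 = 63.
The 4 extra days are Mon, Tue, Wed, Thu — 2 of them qualify.
Total: 63 + 2 = 65.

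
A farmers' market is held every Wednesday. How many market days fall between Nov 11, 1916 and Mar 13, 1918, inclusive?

70 Wednesdays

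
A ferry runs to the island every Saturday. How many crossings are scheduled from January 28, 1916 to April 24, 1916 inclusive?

13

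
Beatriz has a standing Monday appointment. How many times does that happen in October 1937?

4

October 1, 1937 is a Friday.
The range spans 31 days (inclusive of both endpoints).
31 = 7 × 4 + 3, so there are 4 full weeks plus 3 extra days.
Each full week contributes one Monday: 4 so far.
The 3 extra days are Friday, Saturday, Sunday — none qualify.
Total: 4 + 0 = 4.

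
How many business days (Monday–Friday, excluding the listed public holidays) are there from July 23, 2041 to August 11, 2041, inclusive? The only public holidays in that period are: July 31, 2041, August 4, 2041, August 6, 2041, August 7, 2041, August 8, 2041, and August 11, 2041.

10

July 23, 2041 is a Tuesday.
The range spans 20 days (inclusive of both endpoints).
20 = 7 × 2 + 6, so there are 2 full weeks plus 6 extra days.
Each full week contributes 5 weekdays (Mon–Fri): 2 × 5 = 10.
The 6 extra days are Tuesday, Wednesday, Thursday, Friday, Saturday, Sunday — 4 of them qualify.
Total: 10 + 4 = 14.
Holidays: July 31, 2041 (Wed); August 4, 2041 (Sun); August 6, 2041 (Tue); August 7, 2041 (Wed); August 8, 2041 (Thu); August 11, 2041 (Sun).
4 of the 6 holidays fall on weekdays; the rest are weekends and were already excluded.
Business days: 14 − 4 = 10.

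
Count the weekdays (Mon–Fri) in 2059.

1 January 2059 is a Wednesday.
That's 365 days from start to end, counting both.
365 = 7 × 52 + 1, so there are 52 full weeks plus 1 extra day.
Each full week contributes 5 weekdays (Mon–Fri): 52 × 5 = 260.
The 1 extra day is Wed — 1 of them qualifies.
Total: 260 + 1 = 261.

261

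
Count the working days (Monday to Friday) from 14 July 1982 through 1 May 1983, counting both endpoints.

14 July 1982 is a Wednesday.
That's 292 days from start to end, counting both.
292 = 7 × 41 + 5, so there are 41 full weeks plus 5 extra days.
Each full week contributes 5 weekdays (Mon–Fri): 41 × 5 = 205.
The 5 extra days are Wed, Thu, Fri, Sat, Sun — 3 of them qualify.
Total: 205 + 3 = 208.

208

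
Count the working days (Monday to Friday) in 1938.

260

Jan 1, 1938 is a Saturday.
From Jan 1, 1938 to Dec 31, 1938 is 365 days inclusive.
365 = 7 × 52 + 1, so there are 52 full weeks plus 1 extra day.
Each full week contributes 5 weekdays (Mon–Fri): 52 × 5 = 260.
The 1 extra day is Saturday — none qualify.
Total: 260 + 0 = 260.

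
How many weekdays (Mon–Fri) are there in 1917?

261

January 1, 1917 is a Monday.
That's 365 days from start to end, counting both.
365 = 7 × 52 + 1, so there are 52 full weeks plus 1 extra day.
Each full week contributes 5 weekdays (Mon–Fri): 52 × 5 = 260.
The 1 extra day is Mon — 1 of them qualifies.
Total: 260 + 1 = 261.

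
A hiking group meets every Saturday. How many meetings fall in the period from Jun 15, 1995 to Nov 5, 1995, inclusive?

21 Saturdays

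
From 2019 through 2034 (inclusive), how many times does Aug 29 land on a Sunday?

Day of week of August 29 in each year:
2019: Thu, 2020: Sat, 2021: Sun ✓, 2022: Mon, 2023: Tue, 2024: Thu, 2025: Fri, 2026: Sat, 2027: Sun ✓, 2028: Tue, 2029: Wed, 2030: Thu, 2031: Fri, 2032: Sun ✓, 2033: Mon, 2034: Tue
Sundays: 2021, 2027, 2032.

3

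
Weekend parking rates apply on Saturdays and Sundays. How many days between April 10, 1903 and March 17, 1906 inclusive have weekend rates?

April 10, 1903 is a Friday.
That's 1073 days from start to end, counting both.
1073 = 7 × 153 + 2, so there are 153 full weeks plus 2 extra days.
Each full week contributes 2 weekend days (Sat, Sun): 153 × 2 = 306.
The 2 extra days are Fri, Sat — 1 of them qualifies.
Total: 306 + 1 = 307.

307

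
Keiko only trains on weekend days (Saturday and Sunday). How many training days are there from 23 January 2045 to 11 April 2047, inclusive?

230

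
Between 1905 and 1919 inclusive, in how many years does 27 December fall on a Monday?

Day of week of December 27 in each year:
1905: Wed, 1906: Thu, 1907: Fri, 1908: Sun, 1909: Mon ✓, 1910: Tue, 1911: Wed, 1912: Fri, 1913: Sat, 1914: Sun, 1915: Mon ✓, 1916: Wed, 1917: Thu, 1918: Fri, 1919: Sat
Mondays: 1909, 1915.

2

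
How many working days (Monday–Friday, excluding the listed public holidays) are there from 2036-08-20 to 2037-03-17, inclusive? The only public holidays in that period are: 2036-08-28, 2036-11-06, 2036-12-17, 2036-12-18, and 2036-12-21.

146

2036-08-20 is a Wednesday.
The range spans 210 days (inclusive of both endpoints).
210 = 7 × 30, so the span is exactly 30 full weeks.
Each full week contributes 5 weekdays (Mon–Fri): 30 × 5 = 150.
Total: 150.
Holidays: 2036-08-28 (Thu); 2036-11-06 (Thu); 2036-12-17 (Wed); 2036-12-18 (Thu); 2036-12-21 (Sun).
4 of the 5 holidays fall on weekdays; the rest are weekends and were already excluded.
Business days: 150 − 4 = 146.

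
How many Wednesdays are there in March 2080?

March 1, 2080 is a Friday.
That's 31 days from start to end, counting both.
31 = 7 × 4 + 3, so there are 4 full weeks plus 3 extra days.
Each full week contributes one Wednesday: 4 so far.
The 3 extra days are Fri, Sat, Sun — none qualify.
Total: 4 + 0 = 4.

4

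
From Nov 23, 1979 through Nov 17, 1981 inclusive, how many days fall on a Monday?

Nov 23, 1979 is a Friday.
That's 726 days from start to end, counting both.
726 = 7 × 103 + 5, so there are 103 full weeks plus 5 extra days.
Each full week contributes one Monday: 103 so far.
The 5 extra days are Friday, Saturday, Sunday, Monday, Tuesday — 1 of them qualifies.
Total: 103 + 1 = 104.

104 Mondays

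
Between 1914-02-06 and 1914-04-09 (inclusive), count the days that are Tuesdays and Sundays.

18

1914-02-06 is a Friday.
That's 63 days from start to end, counting both.
63 = 7 × 9, so the span is exactly 9 full weeks.
Each full week contributes 2 days from the set (Tue, Sun): 9 × 2 = 18.
Total: 18.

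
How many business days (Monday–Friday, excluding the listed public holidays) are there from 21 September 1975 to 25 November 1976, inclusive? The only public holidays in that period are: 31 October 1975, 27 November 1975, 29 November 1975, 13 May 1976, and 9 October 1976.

306 business days

21 September 1975 is a Sunday.
That's 432 days from start to end, counting both.
432 = 7 × 61 + 5, so there are 61 full weeks plus 5 extra days.
Each full week contributes 5 weekdays (Mon–Fri): 61 × 5 = 305.
The 5 extra days are Sun, Mon, Tue, Wed, Thu — 4 of them qualify.
Total: 305 + 4 = 309.
Holidays: 31 October 1975 (Fri); 27 November 1975 (Thu); 29 November 1975 (Sat); 13 May 1976 (Thu); 9 October 1976 (Sat).
3 of the 5 holidays fall on weekdays; the rest are weekends and were already excluded.
Business days: 309 − 3 = 306.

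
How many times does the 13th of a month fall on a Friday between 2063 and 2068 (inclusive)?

Friday-the-13ths by year:
2063: Apr, Jul
2064: Jun
2065: Feb, Mar, Nov
2066: Aug
2067: May
2068: Jan, Apr, Jul

11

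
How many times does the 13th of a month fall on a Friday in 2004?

The 13th falls on a Friday when the month's 13th has weekday Fri.
Jan 13 is Tue; Feb 13 is Fri ✓; Mar 13 is Sat; Apr 13 is Tue; May 13 is Thu; Jun 13 is Sun; Jul 13 is Tue; Aug 13 is Fri ✓; Sep 13 is Mon; Oct 13 is Wed; Nov 13 is Sat; Dec 13 is Mon.
Friday the 13ths: Feb, Aug.

2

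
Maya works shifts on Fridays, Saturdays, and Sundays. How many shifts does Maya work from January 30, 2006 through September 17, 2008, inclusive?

January 30, 2006 is a Monday.
The range spans 962 days (inclusive of both endpoints).
962 = 7 × 137 + 3, so there are 137 full weeks plus 3 extra days.
Each full week contributes 3 days from the set (Fri, Sat, Sun): 137 × 3 = 411.
The 3 extra days are Monday, Tuesday, Wednesday — none qualify.
Total: 411 + 0 = 411.

411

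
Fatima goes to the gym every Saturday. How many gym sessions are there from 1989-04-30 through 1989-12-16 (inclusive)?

1989-04-30 is a Sunday.
The range spans 231 days (inclusive of both endpoints).
231 = 7 × 33, so the span is exactly 33 full weeks.
Each full week contributes one Saturday: 33 so far.

33 Saturdays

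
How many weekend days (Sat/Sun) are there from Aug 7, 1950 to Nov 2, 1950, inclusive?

24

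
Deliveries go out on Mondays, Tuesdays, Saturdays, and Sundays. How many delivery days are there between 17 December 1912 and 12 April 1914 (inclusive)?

275

17 December 1912 is a Tuesday.
From 17 December 1912 to 12 April 1914 is 482 days inclusive.
482 = 7 × 68 + 6, so there are 68 full weeks plus 6 extra days.
Each full week contributes 4 days from the set (Mon, Tue, Sat, Sun): 68 × 4 = 272.
The 6 extra days are Tue, Wed, Thu, Fri, Sat, Sun — 3 of them qualify.
Total: 272 + 3 = 275.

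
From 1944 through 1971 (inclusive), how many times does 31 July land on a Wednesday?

Day of week of July 31 in each year:
1944: Mon, 1945: Tue, 1946: Wed ✓, 1947: Thu, 1948: Sat, 1949: Sun, 1950: Mon, 1951: Tue, 1952: Thu, 1953: Fri, 1954: Sat, 1955: Sun, 1956: Tue, 1957: Wed ✓, 1958: Thu, 1959: Fri, 1960: Sun, 1961: Mon, 1962: Tue, 1963: Wed ✓, 1964: Fri, 1965: Sat, 1966: Sun, 1967: Mon, 1968: Wed ✓, 1969: Thu, 1970: Fri, 1971: Sat
Wednesdays: 1946, 1957, 1963, 1968.

4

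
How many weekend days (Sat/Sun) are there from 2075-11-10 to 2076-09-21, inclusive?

91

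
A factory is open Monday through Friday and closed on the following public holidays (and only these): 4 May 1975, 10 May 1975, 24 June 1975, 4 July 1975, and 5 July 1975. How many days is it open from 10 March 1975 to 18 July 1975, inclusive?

10 March 1975 is a Monday.
The range spans 131 days (inclusive of both endpoints).
131 = 7 × 18 + 5, so there are 18 full weeks plus 5 extra days.
Each full week contributes 5 weekdays (Mon–Fri): 18 × 5 = 90.
The 5 extra days are Monday, Tuesday, Wednesday, Thursday, Friday — 5 of them qualify.
Total: 90 + 5 = 95.
Holidays: 4 May 1975 (Sun); 10 May 1975 (Sat); 24 June 1975 (Tue); 4 July 1975 (Fri); 5 July 1975 (Sat).
2 of the 5 holidays fall on weekdays; the rest are weekends and were already excluded.
Business days: 95 − 2 = 93.

93 business days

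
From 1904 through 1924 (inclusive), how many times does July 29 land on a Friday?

3

Day of week of July 29 in each year:
1904: Fri ✓, 1905: Sat, 1906: Sun, 1907: Mon, 1908: Wed, 1909: Thu, 1910: Fri ✓, 1911: Sat, 1912: Mon, 1913: Tue, 1914: Wed, 1915: Thu, 1916: Sat, 1917: Sun, 1918: Mon, 1919: Tue, 1920: Thu, 1921: Fri ✓, 1922: Sat, 1923: Sun, 1924: Tue
Fridays: 1904, 1910, 1921.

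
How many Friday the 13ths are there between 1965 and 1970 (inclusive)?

Friday-the-13ths by year:
1965: Aug
1966: May
1967: Jan, Oct
1968: Sep, Dec
1969: Jun
1970: Feb, Mar, Nov

10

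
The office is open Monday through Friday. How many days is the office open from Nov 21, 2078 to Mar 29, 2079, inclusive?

93

Nov 21, 2078 is a Monday.
From Nov 21, 2078 to Mar 29, 2079 is 129 days inclusive.
129 = 7 × 18 + 3, so there are 18 full weeks plus 3 extra days.
Each full week contributes 5 weekdays (Mon–Fri): 18 × 5 = 90.
The 3 extra days are Mon, Tue, Wed — 3 of them qualify.
Total: 90 + 3 = 93.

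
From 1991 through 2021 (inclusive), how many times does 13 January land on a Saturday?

4

Day of week of January 13 in each year:
1991: Sun, 1992: Mon, 1993: Wed, 1994: Thu, 1995: Fri, 1996: Sat ✓, 1997: Mon, 1998: Tue, 1999: Wed, 2000: Thu, 2001: Sat ✓, 2002: Sun, 2003: Mon, 2004: Tue, 2005: Thu, 2006: Fri, 2007: Sat ✓, 2008: Sun, 2009: Tue, 2010: Wed, 2011: Thu, 2012: Fri, 2013: Sun, 2014: Mon, 2015: Tue, 2016: Wed, 2017: Fri, 2018: Sat ✓, 2019: Sun, 2020: Mon, 2021: Wed
Saturdays: 1996, 2001, 2007, 2018.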